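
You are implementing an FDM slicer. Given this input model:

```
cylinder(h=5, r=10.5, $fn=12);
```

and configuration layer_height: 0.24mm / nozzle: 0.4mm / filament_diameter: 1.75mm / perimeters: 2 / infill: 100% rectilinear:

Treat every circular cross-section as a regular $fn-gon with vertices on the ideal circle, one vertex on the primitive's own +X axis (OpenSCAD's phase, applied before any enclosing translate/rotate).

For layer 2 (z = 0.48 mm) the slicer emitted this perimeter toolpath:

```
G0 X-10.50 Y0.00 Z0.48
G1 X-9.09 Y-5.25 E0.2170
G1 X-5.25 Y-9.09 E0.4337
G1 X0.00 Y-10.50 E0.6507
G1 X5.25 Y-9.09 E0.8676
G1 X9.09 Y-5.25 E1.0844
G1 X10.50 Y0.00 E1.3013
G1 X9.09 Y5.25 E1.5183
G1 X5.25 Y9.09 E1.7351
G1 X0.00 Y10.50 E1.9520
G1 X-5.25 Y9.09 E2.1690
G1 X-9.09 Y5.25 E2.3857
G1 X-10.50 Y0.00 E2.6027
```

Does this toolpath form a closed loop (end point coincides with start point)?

Start point (G0): (-10.50, 0.00). End point (last G1): the path returns to the start — closed.

yes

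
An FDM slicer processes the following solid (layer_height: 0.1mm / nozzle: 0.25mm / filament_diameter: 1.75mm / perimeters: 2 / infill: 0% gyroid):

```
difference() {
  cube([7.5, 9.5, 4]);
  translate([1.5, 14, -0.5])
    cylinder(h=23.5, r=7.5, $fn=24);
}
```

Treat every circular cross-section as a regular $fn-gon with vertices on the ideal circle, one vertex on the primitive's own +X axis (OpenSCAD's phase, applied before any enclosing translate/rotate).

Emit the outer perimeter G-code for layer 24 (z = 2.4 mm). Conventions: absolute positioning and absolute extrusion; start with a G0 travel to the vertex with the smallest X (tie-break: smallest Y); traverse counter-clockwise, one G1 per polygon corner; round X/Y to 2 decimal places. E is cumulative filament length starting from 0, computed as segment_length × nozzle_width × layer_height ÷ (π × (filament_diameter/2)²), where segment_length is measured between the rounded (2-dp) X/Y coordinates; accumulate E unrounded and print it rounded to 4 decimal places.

G0 X0.00 Y0.00 Z2.40
G1 X7.50 Y0.00 E0.0780
G1 X7.50 Y9.50 E0.1767
G1 X7.42 Y9.50 E0.1775
G1 X6.80 Y8.70 E0.1880
G1 X5.25 Y7.50 E0.2084
G1 X3.44 Y6.76 E0.2287
G1 X1.50 Y6.50 E0.2491
G1 X0.00 Y6.70 E0.2648
G1 X0.00 Y0.00 E0.3345

At z = 2.4 mm: the 7.5×9.5 cube contributes its full rectangle; the r=7.5 cylinder at (1.5, 14) gives a regular 24-gon of circumradius 7.5 (constant along its height); After the difference (first − rest): starting from the 7.5×9.5 cube, the r=7.5 cylinder at (1.5, 14) partially overlaps it — only the 16.63 mm² overlap (of its 174.70 mm²) is removed, clipping the outline — 1 connected region. The outline is a single polygon with 9 vertices. Extrusion per mm of travel: 0.25 × 0.1 / (π × 0.875²) = 0.010394. Accumulating E over each segment gives final E = 0.3345.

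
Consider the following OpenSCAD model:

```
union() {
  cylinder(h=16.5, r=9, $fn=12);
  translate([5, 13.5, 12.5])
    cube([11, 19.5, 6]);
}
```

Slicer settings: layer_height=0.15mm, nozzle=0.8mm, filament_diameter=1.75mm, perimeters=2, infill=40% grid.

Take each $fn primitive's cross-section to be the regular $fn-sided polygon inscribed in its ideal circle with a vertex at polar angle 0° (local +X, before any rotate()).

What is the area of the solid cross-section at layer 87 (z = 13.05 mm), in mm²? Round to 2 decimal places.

At z = 13.05 mm: the r=9 cylinder contributes a regular 12-gon of circumradius 9 (area = (12/2)·9.000²·sin(360°/12) = 243.00 mm²); the cube at (5, 13.5) (footprint 11×19.5) is included at this height (area 214.50 mm²); Taking the union: the 2 present regions are separate (no shared area or edge), so areas and boundary lengths simply add and each stays a separate island — area = 457.50 mm². Overall, the cross-section has 2 separate islands. Net area = 457.50 mm².

457.50 mm²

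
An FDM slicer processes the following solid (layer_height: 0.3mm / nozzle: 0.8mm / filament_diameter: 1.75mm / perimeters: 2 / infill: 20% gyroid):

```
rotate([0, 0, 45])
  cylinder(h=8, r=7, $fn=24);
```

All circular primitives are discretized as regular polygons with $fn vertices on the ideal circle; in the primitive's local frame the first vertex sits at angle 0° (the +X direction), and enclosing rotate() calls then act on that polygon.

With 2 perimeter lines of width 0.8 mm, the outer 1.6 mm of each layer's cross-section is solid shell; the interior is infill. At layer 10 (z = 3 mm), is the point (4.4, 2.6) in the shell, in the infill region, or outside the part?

infill

At z = 3 mm: the cylinder: section is a regular 24-gon, circumradius r=7; (rotated 45° about Z; rotation is an isometry so areas/perimeters/island counts are preserved). Overall, the cross-section is a single solid region. Undo the 45° rotation: the query point maps to (4.950, -1.273) in the un-rotated model frame. The nearest boundary edge runs (6.76, -1.81)→(7.00, 0.00); distance from the point to it = 1.87 mm. The point is inside the cross-section and 1.87 mm from the nearest boundary — more than the 1.6 mm shell width (2 × 0.8), so it's in the infill interior.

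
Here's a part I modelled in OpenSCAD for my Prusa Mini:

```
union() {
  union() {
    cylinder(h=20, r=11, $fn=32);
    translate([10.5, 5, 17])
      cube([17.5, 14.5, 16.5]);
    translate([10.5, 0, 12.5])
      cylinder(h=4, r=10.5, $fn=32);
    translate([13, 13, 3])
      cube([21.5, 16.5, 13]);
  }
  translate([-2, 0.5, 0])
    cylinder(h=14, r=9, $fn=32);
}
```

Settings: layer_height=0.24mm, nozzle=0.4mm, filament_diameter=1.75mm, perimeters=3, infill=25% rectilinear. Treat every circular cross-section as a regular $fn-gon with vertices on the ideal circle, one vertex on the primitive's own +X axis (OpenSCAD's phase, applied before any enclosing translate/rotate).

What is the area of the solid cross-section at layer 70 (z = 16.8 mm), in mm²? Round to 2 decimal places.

377.69 mm²

At z = 16.8 mm: the r=11 cylinder contributes a regular 32-gon of circumradius 11 (area = (32/2)·11.000²·sin(360°/32) = 377.69 mm²); the cube at (10.5, 5) is absent (z outside [17, 33.5]); the cylinder at (10.5, 0) does not reach this height (z outside [12.5, 16.5]); the cube at (13, 13) does not reach this height (z outside [3, 16]); Merging all regions: only the r=11 cylinder is present, so the union is just that shape — area = 377.69 mm²; the cylinder at (-2, 0.5) does not reach this height (z outside [0, 14]); Merging all regions: only that combined region is present, so the union is just that shape — area = 377.69 mm². Overall, the cross-section is a single solid region. Net area = 377.69 mm².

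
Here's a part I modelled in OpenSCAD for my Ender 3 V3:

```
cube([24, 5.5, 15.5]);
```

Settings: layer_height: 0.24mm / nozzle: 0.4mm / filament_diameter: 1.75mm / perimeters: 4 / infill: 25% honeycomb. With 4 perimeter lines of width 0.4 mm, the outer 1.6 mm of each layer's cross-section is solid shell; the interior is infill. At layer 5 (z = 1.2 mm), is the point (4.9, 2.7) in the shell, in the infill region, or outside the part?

At z = 1.2 mm: the cube is present — its section is the full 24×5.5 rectangle. Overall, the cross-section is a single solid region. The nearest boundary edge runs (0.00, 0.00)→(24.00, 0.00); distance from the point to it = 2.70 mm. The point is inside the cross-section and 2.70 mm from the nearest boundary — more than the 1.6 mm shell width (4 × 0.4), so it's in the infill interior.

infill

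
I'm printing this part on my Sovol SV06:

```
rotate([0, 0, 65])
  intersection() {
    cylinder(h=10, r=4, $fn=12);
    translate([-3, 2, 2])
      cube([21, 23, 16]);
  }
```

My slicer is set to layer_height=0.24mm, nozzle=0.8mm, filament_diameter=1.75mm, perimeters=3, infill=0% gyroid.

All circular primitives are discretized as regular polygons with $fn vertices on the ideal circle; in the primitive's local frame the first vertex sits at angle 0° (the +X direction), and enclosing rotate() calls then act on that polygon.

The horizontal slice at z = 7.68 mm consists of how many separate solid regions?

1

At z = 7.68 mm: the cylinder: section is a regular 12-gon, circumradius r=4; the cube at (-3, 2) is present — its section is the full 21×23 rectangle; Taking the intersection: the 21×23 cube at (-3, 2) partially overlaps the r=4 cylinder; clipping to the common part keeps 8.96 mm² — 1 connected region; (whole slice rotated 65° about Z — lengths, areas and connectivity unchanged). The result has 1 disconnected region.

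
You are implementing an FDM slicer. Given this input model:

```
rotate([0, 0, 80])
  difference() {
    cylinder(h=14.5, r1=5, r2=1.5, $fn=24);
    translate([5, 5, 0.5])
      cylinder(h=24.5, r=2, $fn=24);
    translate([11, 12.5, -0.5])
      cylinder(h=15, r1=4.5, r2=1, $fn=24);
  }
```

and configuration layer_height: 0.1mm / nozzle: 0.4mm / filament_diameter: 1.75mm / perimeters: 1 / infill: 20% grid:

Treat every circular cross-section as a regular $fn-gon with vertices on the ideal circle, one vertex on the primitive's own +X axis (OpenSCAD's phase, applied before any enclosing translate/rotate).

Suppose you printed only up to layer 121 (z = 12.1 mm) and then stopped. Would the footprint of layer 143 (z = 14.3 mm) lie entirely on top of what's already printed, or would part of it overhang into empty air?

entirely on top

Compare the two slices. At z = 12.1: the cone (r1=5→r2=1.5) has section circumradius 2.079 here — a regular 24-gon (area = (24/2)·2.079²·sin(360°/24) = 13.43 mm²); the cylinder at (5, 5): section is a regular 24-gon, circumradius r=2 (area = (24/2)·2.000²·sin(360°/24) = 12.42 mm²); the cone at (11, 12.5) contributes a regular 24-gon of circumradius 1.560 (interpolated between r1=4.5 and r2=1 at t=0.840) (area = (24/2)·1.560²·sin(360°/24) = 7.56 mm²); Subtracting the remaining from the first: starting from the cone (13.43 mm²), the r=2 cylinder at (5, 5) misses the remaining region (no effect); the cone at (11, 12.5) misses the remaining region (no effect) — area = 13.43 mm²; (whole slice rotated 80° about Z — lengths, areas and connectivity unchanged). At z = 14.3: the cone (r1=5→r2=1.5) has section circumradius 1.548 here — a regular 24-gon (area = (24/2)·1.548²·sin(360°/24) = 7.45 mm²); the r=2 cylinder at (5, 5) gives a regular 24-gon of circumradius 2 (constant along its height) (area = (24/2)·2.000²·sin(360°/24) = 12.42 mm²); the cone at (11, 12.5) (r1=4.5→r2=1) has section circumradius 1.047 here — a regular 24-gon (area = (24/2)·1.047²·sin(360°/24) = 3.40 mm²); Subtracting the remaining from the first: starting from the cone (7.45 mm²), the r=2 cylinder at (5, 5) misses the remaining region (no effect); the cone at (11, 12.5) misses the remaining region (no effect) — area = 7.45 mm²; (whole slice rotated 80° about Z — lengths, areas and connectivity unchanged). Checking containment: the cross-section at z = 14.3 is a subset of the cross-section at z = 12.1.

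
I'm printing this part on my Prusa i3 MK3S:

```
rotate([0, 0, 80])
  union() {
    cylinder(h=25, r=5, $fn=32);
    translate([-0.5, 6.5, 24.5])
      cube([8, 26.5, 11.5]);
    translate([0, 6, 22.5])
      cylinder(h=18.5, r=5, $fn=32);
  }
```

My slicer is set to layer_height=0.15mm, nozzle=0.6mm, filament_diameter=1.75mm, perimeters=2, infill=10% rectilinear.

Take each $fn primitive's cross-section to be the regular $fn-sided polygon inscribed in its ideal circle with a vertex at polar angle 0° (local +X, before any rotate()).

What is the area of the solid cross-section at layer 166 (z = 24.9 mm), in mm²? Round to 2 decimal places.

326.75 mm²

At z = 24.9 mm: the r=5 cylinder contributes a regular 32-gon of circumradius 5 (area = (32/2)·5.000²·sin(360°/32) = 78.04 mm²); the 8×26.5 cube at (-0.5, 6.5) contributes its full rectangle (area 212.00 mm²); the cylinder at (0, 6): section is a regular 32-gon, circumradius r=5 (area = (32/2)·5.000²·sin(360°/32) = 78.04 mm²); Combining (union): the regions partially overlap — summed areas 368.07 mm² minus the doubly-counted overlap 41.32 mm² gives 326.75 mm² — area = 326.75 mm²; (whole slice rotated 80° about Z — lengths, areas and connectivity unchanged). Overall, the cross-section is a single solid region. Net area = 326.75 mm².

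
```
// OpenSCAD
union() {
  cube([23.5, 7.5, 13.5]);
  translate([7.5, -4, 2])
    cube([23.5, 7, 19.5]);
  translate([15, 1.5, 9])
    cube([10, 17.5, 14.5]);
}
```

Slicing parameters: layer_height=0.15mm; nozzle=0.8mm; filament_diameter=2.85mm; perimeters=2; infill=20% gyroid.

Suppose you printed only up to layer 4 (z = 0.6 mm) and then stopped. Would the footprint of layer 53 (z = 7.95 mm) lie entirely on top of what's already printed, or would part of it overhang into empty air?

part overhangs

Compare the two slices. At z = 0.6: the cube is present — its section is the full 23.5×7.5 rectangle (area 176.25 mm²); the cube at (7.5, -4) does not reach this height (z outside [2, 21.5]); the cube at (15, 1.5) is not intersected at this z (z outside [9, 23.5]); Merging all regions: only the 23.5×7.5 cube is present, so the union is just that shape — area = 176.25 mm². At z = 7.95: the cube (footprint 23.5×7.5) is included at this height (area 176.25 mm²); the 23.5×7 cube at (7.5, -4) contributes its full rectangle (area 164.50 mm²); the cube at (15, 1.5) is absent (z outside [9, 23.5]); Combining (union): the regions partially overlap — summed areas 340.75 mm² minus the doubly-counted overlap 48.00 mm² gives 292.75 mm² — area = 292.75 mm². Checking containment: at z = 7.95 the cross-section extends beyond the z = 0.6 cross-section by about 116.50 mm².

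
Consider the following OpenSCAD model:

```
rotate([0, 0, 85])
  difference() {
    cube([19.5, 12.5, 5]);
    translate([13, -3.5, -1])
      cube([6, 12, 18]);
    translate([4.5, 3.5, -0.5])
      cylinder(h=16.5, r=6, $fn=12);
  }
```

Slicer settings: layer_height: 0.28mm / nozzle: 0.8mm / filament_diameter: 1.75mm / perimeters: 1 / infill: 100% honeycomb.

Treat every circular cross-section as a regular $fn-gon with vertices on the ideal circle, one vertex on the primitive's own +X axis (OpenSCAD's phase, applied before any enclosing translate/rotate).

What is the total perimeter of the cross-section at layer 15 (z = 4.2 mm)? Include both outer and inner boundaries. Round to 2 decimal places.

82.97 mm

At z = 4.2 mm: the 19.5×12.5 cube contributes its full rectangle (perimeter 64.00 mm); the cube at (13, -3.5) (footprint 6×12) is included at this height (perimeter 36.00 mm); the r=6 cylinder at (4.5, 3.5) contributes a regular 12-gon of circumradius 6 (perimeter = 2·12·6.000·sin(180°/12) = 37.27 mm); Taking the first minus the rest: starting from the 19.5×12.5 cube, the 6×12 cube at (13, -3.5) partially overlaps it — only the 51.00 mm² overlap (of its 72.00 mm²) is removed, clipping the outline; the r=6 cylinder at (4.5, 3.5) partially overlaps it — only the 85.48 mm² overlap (of its 108.00 mm²) is removed, clipping the outline — boundary = 82.97 mm; (rotated 85° about Z; rotation is an isometry so areas/perimeters/island counts are preserved). Overall, the cross-section is a single solid region. Total boundary length (outer) = 82.97 mm.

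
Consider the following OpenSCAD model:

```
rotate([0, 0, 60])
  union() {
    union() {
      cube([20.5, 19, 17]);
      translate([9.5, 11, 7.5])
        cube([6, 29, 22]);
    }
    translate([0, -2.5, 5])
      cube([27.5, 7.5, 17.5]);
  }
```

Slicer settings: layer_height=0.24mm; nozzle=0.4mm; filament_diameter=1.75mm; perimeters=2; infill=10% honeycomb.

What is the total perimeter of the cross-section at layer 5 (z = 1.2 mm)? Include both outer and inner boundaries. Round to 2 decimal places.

At z = 1.2 mm: the cube (footprint 20.5×19) is included at this height (perimeter 79.00 mm); the cube at (9.5, 11) is not intersected at this z (z outside [7.5, 29.5]); Taking the union: only the 20.5×19 cube is present, so the union is just that shape — boundary = 79.00 mm; the cube at (0, -2.5) is absent (z outside [5, 22.5]); Combining (union): only that combined region is present, so the union is just that shape — boundary = 79.00 mm; (whole slice rotated 60° about Z — lengths, areas and connectivity unchanged). Overall, the cross-section is a single solid region. Total boundary length (outer) = 79.00 mm.

79.00 mm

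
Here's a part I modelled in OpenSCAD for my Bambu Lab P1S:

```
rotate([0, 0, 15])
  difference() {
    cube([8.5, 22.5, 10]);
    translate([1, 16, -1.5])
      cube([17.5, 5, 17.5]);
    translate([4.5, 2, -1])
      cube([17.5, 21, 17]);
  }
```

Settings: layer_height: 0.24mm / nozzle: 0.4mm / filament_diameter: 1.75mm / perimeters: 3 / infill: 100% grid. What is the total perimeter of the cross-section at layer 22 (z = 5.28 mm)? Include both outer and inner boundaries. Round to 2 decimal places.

At z = 5.28 mm: the 8.5×22.5 cube contributes its full rectangle (perimeter 62.00 mm); the cube at (1, 16) (footprint 17.5×5) is included at this height (perimeter 45.00 mm); the cube at (4.5, 2) (footprint 17.5×21) is included at this height (perimeter 77.00 mm); Taking the first minus the rest: starting from the 8.5×22.5 cube, the 17.5×5 cube at (1, 16) partially overlaps it — only the 37.50 mm² overlap (of its 87.50 mm²) is removed, clipping the outline; the 17.5×21 cube at (4.5, 2) partially overlaps it — only the 62.00 mm² overlap (of its 367.50 mm²) is removed, clipping the outline — boundary = 69.00 mm; (rotated 15° about Z; rotation is an isometry so areas/perimeters/island counts are preserved). Overall, the cross-section is a single solid region. Total boundary length (outer) = 69.00 mm.

69.00 mm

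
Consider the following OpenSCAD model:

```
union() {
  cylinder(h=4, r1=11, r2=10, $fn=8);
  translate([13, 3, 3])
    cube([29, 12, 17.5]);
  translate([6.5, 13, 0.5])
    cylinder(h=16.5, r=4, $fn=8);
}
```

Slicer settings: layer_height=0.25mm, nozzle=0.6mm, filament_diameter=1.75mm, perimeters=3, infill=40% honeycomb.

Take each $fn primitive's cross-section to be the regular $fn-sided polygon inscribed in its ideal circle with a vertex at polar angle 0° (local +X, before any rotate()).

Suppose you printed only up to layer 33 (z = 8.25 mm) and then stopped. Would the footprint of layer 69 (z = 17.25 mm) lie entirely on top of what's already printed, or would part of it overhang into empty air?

entirely on top

Compare the two slices. At z = 8.25: the cone is not intersected at this z (z outside [0, 4]); the cube at (13, 3) is present — its section is the full 29×12 rectangle (area 348.00 mm²); the r=4 cylinder at (6.5, 13) gives a regular 8-gon of circumradius 4 (constant along its height) (area = (8/2)·4.000²·sin(360°/8) = 45.25 mm²); Combining (union): the 2 present regions are separate (no shared area or edge), so areas and boundary lengths simply add and each stays a separate island — area = 393.25 mm². At z = 17.25: the cone is not intersected at this z (z outside [0, 4]); the cube at (13, 3) is present — its section is the full 29×12 rectangle (area 348.00 mm²); the cylinder at (6.5, 13) is not intersected at this z (z outside [0.5, 17]); Combining (union): only the 29×12 cube at (13, 3) is present, so the union is just that shape — area = 348.00 mm². Checking containment: the cross-section at z = 17.25 is a subset of the cross-section at z = 8.25.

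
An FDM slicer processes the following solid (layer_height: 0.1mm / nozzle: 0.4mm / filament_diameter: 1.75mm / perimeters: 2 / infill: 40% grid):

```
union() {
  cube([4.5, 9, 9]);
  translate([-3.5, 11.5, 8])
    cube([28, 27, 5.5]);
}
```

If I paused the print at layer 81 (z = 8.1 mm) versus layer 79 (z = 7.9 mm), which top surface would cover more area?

layer 81 (z = 8.1 mm)

Layer 81 (z = 8.1): the cube (footprint 4.5×9) is included at this height (area 40.50 mm²); the 28×27 cube at (-3.5, 11.5) contributes its full rectangle (area 756.00 mm²); Merging all regions: the 2 present regions are separate (no shared area or edge), so areas and boundary lengths simply add and each stays a separate island — area = 796.50 mm². So its area = 796.50 mm². Layer 79 (z = 7.9): the 4.5×9 cube contributes its full rectangle (area 40.50 mm²); the cube at (-3.5, 11.5) does not reach this height (z outside [8, 13.5]); Merging all regions: only the 4.5×9 cube is present, so the union is just that shape — area = 40.50 mm². So its area = 40.50 mm². Layer 81 is larger (796.50 vs 40.50 mm²).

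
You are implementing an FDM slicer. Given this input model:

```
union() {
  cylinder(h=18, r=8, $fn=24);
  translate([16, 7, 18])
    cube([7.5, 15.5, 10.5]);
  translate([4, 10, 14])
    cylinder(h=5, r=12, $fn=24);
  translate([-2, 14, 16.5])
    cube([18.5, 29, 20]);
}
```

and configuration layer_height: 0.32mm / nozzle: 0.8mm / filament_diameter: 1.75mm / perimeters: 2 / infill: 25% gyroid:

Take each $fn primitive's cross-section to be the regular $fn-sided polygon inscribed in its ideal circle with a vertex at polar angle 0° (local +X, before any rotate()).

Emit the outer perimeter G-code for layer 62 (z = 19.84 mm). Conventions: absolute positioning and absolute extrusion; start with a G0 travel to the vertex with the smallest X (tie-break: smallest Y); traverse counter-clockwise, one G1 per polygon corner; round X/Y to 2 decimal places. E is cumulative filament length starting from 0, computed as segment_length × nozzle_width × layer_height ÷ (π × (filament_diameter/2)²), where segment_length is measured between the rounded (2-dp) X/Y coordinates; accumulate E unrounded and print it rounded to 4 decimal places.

At z = 19.84 mm: the cylinder is not intersected at this z (z outside [0, 18]); the 7.5×15.5 cube at (16, 7) contributes its full rectangle; the cylinder at (4, 10) is absent (z outside [14, 19]); the cube at (-2, 14) is present — its section is the full 18.5×29 rectangle; Merging all regions: the regions partially overlap (shared area 4.25 mm²), so overlapping operands fuse into one piece — 1 connected region. The outline is a single polygon with 8 vertices. Extrusion per mm of travel: 0.8 × 0.32 / (π × 0.875²) = 0.106432. Accumulating E over each segment gives final E = 13.0912.

G0 X-2.00 Y14.00 Z19.84
G1 X16.00 Y14.00 E1.9158
G1 X16.00 Y7.00 E2.6608
G1 X23.50 Y7.00 E3.4591
G1 X23.50 Y22.50 E5.1088
G1 X16.50 Y22.50 E5.8538
G1 X16.50 Y43.00 E8.0356
G1 X-2.00 Y43.00 E10.0046
G1 X-2.00 Y14.00 E13.0912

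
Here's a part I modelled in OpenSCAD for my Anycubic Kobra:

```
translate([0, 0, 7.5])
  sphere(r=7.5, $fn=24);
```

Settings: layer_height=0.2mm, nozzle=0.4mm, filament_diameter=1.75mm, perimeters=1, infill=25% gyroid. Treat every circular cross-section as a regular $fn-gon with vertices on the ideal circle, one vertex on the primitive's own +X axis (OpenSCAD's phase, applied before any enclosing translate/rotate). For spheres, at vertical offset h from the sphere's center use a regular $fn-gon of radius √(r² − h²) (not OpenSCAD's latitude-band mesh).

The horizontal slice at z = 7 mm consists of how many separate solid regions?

1

At z = 7 mm: the r=7.5 sphere slices to a regular 24-gon of circumradius 7.483 (√(r²−h²) with h=0.5 from center). The result has 1 disconnected region.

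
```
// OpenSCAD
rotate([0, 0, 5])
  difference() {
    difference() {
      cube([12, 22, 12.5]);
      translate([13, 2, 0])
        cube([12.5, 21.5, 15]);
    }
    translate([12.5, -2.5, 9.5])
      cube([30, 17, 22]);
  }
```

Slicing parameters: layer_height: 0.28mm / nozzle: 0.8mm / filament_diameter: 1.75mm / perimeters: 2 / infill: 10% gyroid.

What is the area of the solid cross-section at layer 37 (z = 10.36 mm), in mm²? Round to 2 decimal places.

At z = 10.36 mm: the cube (footprint 12×22) is included at this height (area 264.00 mm²); the cube at (13, 2) (footprint 12.5×21.5) is included at this height (area 268.75 mm²); Taking the first minus the rest: starting from the 12×22 cube (264.00 mm²), the 12.5×21.5 cube at (13, 2) misses the remaining region (no effect) — area = 264.00 mm²; the 30×17 cube at (12.5, -2.5) contributes its full rectangle (area 510.00 mm²); After the difference (first − rest): starting from the result so far (264.00 mm²), the 30×17 cube at (12.5, -2.5) misses the remaining region (no effect) — area = 264.00 mm²; (rotated 5° about Z; rotation is an isometry so areas/perimeters/island counts are preserved). Overall, the cross-section is a single solid region. Net area = 264.00 mm².

264.00 mm²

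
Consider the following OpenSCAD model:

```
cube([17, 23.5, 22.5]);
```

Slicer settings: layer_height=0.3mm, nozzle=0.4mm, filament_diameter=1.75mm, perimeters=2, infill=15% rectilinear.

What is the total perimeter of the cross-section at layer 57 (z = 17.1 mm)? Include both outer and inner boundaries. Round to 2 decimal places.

81.00 mm

At z = 17.1 mm: the cube (footprint 17×23.5) is included at this height (perimeter 81.00 mm). Overall, the cross-section is a single solid region. Total boundary length (outer) = 81.00 mm.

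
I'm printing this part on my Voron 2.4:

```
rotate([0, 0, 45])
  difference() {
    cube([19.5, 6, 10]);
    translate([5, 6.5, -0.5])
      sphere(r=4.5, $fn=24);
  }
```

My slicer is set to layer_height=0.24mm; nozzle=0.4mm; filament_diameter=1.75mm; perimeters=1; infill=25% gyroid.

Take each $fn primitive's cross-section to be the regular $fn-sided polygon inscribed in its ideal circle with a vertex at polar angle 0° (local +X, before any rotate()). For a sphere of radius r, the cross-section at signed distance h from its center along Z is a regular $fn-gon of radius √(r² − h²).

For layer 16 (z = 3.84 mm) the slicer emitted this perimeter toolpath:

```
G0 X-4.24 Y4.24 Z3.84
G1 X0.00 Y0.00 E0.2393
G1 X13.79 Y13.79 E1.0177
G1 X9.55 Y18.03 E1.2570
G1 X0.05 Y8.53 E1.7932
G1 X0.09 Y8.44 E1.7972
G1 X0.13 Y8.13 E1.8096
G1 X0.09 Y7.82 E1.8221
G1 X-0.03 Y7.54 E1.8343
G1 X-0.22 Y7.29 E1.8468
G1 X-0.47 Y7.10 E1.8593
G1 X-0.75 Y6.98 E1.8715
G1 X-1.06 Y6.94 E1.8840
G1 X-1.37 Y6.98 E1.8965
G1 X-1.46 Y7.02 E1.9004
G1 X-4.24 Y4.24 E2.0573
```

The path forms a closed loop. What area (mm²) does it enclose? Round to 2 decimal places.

115.89 mm²

Apply the shoelace formula to the sequence of (X, Y) vertices; enclosed area = 115.89 mm².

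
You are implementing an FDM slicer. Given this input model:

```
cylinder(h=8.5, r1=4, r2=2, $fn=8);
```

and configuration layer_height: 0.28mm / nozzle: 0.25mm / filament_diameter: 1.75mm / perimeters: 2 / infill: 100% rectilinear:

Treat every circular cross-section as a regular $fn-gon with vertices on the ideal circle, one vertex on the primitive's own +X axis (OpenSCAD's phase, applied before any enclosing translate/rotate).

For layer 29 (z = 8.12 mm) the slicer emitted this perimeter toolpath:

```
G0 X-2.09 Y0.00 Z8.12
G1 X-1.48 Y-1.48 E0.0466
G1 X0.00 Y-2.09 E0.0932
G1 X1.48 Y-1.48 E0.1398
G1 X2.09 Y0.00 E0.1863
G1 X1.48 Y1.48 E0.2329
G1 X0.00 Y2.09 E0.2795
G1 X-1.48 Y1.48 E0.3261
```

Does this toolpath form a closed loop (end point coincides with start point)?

no

Start point (G0): (-2.09, 0.00). End point (last G1): the path does not return to the start — open.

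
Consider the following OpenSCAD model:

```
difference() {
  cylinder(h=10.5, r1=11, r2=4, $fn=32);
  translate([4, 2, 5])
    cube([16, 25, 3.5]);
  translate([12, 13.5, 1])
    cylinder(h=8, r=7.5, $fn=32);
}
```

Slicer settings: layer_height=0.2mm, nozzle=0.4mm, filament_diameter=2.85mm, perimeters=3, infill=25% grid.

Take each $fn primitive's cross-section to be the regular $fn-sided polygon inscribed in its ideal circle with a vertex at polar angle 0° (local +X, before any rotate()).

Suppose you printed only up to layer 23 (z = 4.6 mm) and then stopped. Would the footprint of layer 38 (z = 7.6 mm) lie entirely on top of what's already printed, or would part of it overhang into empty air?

entirely on top

Compare the two slices. At z = 4.6: the cone contributes a regular 32-gon of circumradius 7.933 (interpolated between r1=11 and r2=4 at t=0.438) (area = (32/2)·7.933²·sin(360°/32) = 196.46 mm²); the cube at (4, 2) does not reach this height (z outside [5, 8.5]); the cylinder at (12, 13.5): section is a regular 32-gon, circumradius r=7.5 (area = (32/2)·7.500²·sin(360°/32) = 175.58 mm²); Subtracting the remaining from the first: starting from the cone (196.46 mm²), the r=7.5 cylinder at (12, 13.5) misses the remaining region (no effect) — area = 196.46 mm². At z = 7.6: the cone (r1=11→r2=4) has section circumradius 5.933 here — a regular 32-gon (area = (32/2)·5.933²·sin(360°/32) = 109.89 mm²); the 16×25 cube at (4, 2) contributes its full rectangle (area 400.00 mm²); the r=7.5 cylinder at (12, 13.5) contributes a regular 32-gon of circumradius 7.5 (area = (32/2)·7.500²·sin(360°/32) = 175.58 mm²); Subtracting the remaining from the first: starting from the cone (109.89 mm²), the 16×25 cube at (4, 2) partially overlaps it — only the 2.17 mm² overlap (of its 400.00 mm²) is removed, clipping the outline; the r=7.5 cylinder at (12, 13.5) misses the remaining region (no effect) — area = 107.71 mm². Checking containment: the cross-section at z = 7.6 is a subset of the cross-section at z = 4.6.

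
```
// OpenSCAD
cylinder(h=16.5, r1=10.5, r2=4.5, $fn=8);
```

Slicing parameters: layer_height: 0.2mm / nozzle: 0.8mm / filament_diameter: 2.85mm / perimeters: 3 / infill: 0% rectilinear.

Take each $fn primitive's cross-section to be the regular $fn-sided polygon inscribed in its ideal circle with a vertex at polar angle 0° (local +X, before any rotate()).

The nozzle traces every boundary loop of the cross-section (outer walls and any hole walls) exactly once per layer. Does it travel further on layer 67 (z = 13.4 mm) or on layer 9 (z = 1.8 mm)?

Layer 67 (z = 13.4): the cone contributes a regular 8-gon of circumradius 5.627 (interpolated between r1=10.5 and r2=4.5 at t=0.812) (perimeter = 2·8·5.627·sin(180°/8) = 34.46 mm). So its perimeter = 34.46 mm. Layer 9 (z = 1.8): the cone: at t=0.109 of its height the radius interpolates to r₁+(r₂−r₁)t = 9.845, giving a regular 8-gon of that circumradius (perimeter = 2·8·9.845·sin(180°/8) = 60.28 mm). So its perimeter = 60.28 mm. Layer 9 is larger (60.28 vs 34.46 mm).

layer 9 (z = 1.8 mm)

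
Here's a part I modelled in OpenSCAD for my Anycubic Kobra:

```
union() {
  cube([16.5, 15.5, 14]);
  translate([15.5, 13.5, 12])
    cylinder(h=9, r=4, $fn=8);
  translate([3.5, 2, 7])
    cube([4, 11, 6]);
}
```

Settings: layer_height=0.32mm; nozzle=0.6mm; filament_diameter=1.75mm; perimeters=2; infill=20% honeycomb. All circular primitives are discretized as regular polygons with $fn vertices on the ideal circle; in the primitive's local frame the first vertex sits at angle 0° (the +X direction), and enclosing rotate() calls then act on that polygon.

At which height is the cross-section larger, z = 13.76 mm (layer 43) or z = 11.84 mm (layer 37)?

Layer 43 (z = 13.76): the 16.5×15.5 cube contributes its full rectangle (area 255.75 mm²); the cylinder at (15.5, 13.5): section is a regular 8-gon, circumradius r=4 (area = (8/2)·4.000²·sin(360°/8) = 45.25 mm²); the cube at (3.5, 2) is not intersected at this z (z outside [7, 13]); Merging all regions: the regions partially overlap — summed areas 301.00 mm² minus the doubly-counted overlap 24.28 mm² gives 276.73 mm² — area = 276.73 mm². So its area = 276.73 mm². Layer 37 (z = 11.84): the 16.5×15.5 cube contributes its full rectangle (area 255.75 mm²); the cylinder at (15.5, 13.5) is not intersected at this z (z outside [12, 21]); the cube at (3.5, 2) (footprint 4×11) is included at this height (area 44.00 mm²); Combining (union): the 4×11 cube at (3.5, 2) lies entirely inside the 16.5×15.5 cube, so the union is just the 16.5×15.5 cube — area = 255.75 mm². So its area = 255.75 mm². Layer 43 is larger (276.73 vs 255.75 mm²).

layer 43 (z = 13.76 mm)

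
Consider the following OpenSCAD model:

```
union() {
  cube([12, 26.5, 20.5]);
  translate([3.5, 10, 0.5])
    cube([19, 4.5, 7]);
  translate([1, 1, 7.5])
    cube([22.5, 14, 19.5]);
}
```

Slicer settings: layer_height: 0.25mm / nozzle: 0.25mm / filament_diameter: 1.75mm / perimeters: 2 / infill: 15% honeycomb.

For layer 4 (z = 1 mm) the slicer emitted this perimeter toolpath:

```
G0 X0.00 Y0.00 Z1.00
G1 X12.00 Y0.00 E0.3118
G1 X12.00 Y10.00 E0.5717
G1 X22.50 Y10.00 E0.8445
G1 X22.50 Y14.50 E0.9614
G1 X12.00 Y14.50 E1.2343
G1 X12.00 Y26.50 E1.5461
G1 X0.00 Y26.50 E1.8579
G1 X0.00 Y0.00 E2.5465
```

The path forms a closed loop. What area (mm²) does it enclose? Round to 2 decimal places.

Apply the shoelace formula to the sequence of (X, Y) vertices; enclosed area = 365.25 mm².

365.25 mm²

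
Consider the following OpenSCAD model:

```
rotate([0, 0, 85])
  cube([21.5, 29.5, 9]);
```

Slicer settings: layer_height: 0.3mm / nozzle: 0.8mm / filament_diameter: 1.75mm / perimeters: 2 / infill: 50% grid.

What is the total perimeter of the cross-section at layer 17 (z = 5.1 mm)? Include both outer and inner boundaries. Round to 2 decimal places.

At z = 5.1 mm: the cube is present — its section is the full 21.5×29.5 rectangle (perimeter 102.00 mm); (rotated 85° about Z; rotation is an isometry so areas/perimeters/island counts are preserved). Overall, the cross-section is a single solid region. Total boundary length (outer) = 102.00 mm.

102.00 mm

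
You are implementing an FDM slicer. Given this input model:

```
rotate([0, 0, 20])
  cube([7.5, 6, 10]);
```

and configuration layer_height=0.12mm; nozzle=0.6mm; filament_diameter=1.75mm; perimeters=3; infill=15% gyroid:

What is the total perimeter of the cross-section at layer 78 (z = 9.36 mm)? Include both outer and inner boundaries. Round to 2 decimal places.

27.00 mm

At z = 9.36 mm: the 7.5×6 cube contributes its full rectangle (perimeter 27.00 mm); (rotated 20° about Z; rotation is an isometry so areas/perimeters/island counts are preserved). Overall, the cross-section is a single solid region. Total boundary length (outer) = 27.00 mm.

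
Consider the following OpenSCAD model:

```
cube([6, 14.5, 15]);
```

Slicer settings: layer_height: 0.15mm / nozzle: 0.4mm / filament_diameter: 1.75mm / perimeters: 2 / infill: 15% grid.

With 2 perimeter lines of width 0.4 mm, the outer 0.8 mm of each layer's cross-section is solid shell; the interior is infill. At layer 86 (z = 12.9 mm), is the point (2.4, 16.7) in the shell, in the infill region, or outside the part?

At z = 12.9 mm: the cube (footprint 6×14.5) is included at this height. Overall, the cross-section is a single solid region. The nearest boundary edge runs (6.00, 14.50)→(0.00, 14.50); distance from the point to it = 2.20 mm. The point is not inside any of the regions above, so it lies outside the cross-section (2.20 mm from the nearest boundary).

outside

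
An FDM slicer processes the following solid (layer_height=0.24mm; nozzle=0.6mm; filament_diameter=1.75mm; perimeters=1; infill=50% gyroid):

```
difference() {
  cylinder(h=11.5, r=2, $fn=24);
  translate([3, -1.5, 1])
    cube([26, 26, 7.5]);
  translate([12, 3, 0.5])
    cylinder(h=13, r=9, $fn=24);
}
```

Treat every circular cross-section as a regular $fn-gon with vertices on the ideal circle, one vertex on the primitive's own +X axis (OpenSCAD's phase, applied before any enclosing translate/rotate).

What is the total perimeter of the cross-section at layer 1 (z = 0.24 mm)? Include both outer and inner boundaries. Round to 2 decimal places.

12.53 mm

At z = 0.24 mm: the r=2 cylinder contributes a regular 24-gon of circumradius 2 (perimeter = 2·24·2.000·sin(180°/24) = 12.53 mm); the cube at (3, -1.5) does not reach this height (z outside [1, 8.5]); the cylinder at (12, 3) does not reach this height (z outside [0.5, 13.5]); Subtracting the remaining from the first: none of the subtracted shapes is present at this height, so the r=2 cylinder is unchanged — boundary = 12.53 mm. Overall, the cross-section is a single solid region. Total boundary length (outer) = 12.53 mm.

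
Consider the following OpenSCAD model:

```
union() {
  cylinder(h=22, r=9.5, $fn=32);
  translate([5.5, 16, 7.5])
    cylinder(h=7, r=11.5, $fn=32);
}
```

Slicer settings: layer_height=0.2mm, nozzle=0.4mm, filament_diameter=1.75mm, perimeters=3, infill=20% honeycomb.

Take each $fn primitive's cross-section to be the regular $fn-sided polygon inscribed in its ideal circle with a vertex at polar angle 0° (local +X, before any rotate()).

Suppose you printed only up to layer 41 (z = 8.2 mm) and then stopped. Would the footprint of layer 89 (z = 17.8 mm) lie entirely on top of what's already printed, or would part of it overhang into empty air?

entirely on top

Compare the two slices. At z = 8.2: the cylinder: section is a regular 32-gon, circumradius r=9.5 (area = (32/2)·9.500²·sin(360°/32) = 281.71 mm²); the cylinder at (5.5, 16): section is a regular 32-gon, circumradius r=11.5 (area = (32/2)·11.500²·sin(360°/32) = 412.81 mm²); Merging all regions: the regions partially overlap — summed areas 694.52 mm² minus the doubly-counted overlap 33.48 mm² gives 661.04 mm² — area = 661.04 mm². At z = 17.8: the cylinder: section is a regular 32-gon, circumradius r=9.5 (area = (32/2)·9.500²·sin(360°/32) = 281.71 mm²); the cylinder at (5.5, 16) is absent (z outside [7.5, 14.5]); Merging all regions: only the r=9.5 cylinder is present, so the union is just that shape — area = 281.71 mm². Checking containment: the cross-section at z = 17.8 is a subset of the cross-section at z = 8.2.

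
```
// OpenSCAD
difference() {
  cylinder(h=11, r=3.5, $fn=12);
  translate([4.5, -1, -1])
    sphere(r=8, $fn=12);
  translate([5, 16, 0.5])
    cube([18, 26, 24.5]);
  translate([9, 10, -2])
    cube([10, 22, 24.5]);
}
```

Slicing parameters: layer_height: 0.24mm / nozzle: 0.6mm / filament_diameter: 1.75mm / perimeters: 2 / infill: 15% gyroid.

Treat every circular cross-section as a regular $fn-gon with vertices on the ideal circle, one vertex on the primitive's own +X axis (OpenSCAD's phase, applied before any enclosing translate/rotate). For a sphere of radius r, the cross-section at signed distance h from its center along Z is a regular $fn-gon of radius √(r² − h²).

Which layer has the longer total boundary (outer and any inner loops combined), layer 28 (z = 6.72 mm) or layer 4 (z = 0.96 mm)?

Layer 28 (z = 6.72): the r=3.5 cylinder gives a regular 12-gon of circumradius 3.5 (constant along its height) (perimeter = 2·12·3.500·sin(180°/12) = 21.74 mm); the sphere at (4.5, -1): section is a regular 12-gon, circumradius = √(r²−h²) = √(8²−7.72²) = 2.098 (perimeter = 2·12·2.098·sin(180°/12) = 13.03 mm); the cube at (5, 16) is present — its section is the full 18×26 rectangle (perimeter 88.00 mm); the 10×22 cube at (9, 10) contributes its full rectangle (perimeter 64.00 mm); Subtracting the remaining from the first: starting from the r=3.5 cylinder, the r=8 sphere at (4.5, -1) partially overlaps it — only the 1.67 mm² overlap (of its 13.20 mm²) is removed, clipping the outline; the 18×26 cube at (5, 16) misses the remaining region (no effect); the 10×22 cube at (9, 10) misses the remaining region (no effect) — boundary = 21.87 mm. So its perimeter = 21.87 mm. Layer 4 (z = 0.96): the r=3.5 cylinder contributes a regular 12-gon of circumradius 3.5 (perimeter = 2·12·3.500·sin(180°/12) = 21.74 mm); the r=8 sphere at (4.5, -1) slices to a regular 12-gon of circumradius 7.756 (√(r²−h²) with h=1.96 from center) (perimeter = 2·12·7.756·sin(180°/12) = 48.18 mm); the cube at (5, 16) is present — its section is the full 18×26 rectangle (perimeter 88.00 mm); the cube at (9, 10) is present — its section is the full 10×22 rectangle (perimeter 64.00 mm); After the difference (first − rest): starting from the r=3.5 cylinder, the r=8 sphere at (4.5, -1) partially overlaps it — only the 35.43 mm² overlap (of its 180.48 mm²) is removed, clipping the outline; the 18×26 cube at (5, 16) misses the remaining region (no effect); the 10×22 cube at (9, 10) misses the remaining region (no effect) — boundary = 7.31 mm. So its perimeter = 7.31 mm. Layer 28 is larger (21.87 vs 7.31 mm).

layer 28 (z = 6.72 mm)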